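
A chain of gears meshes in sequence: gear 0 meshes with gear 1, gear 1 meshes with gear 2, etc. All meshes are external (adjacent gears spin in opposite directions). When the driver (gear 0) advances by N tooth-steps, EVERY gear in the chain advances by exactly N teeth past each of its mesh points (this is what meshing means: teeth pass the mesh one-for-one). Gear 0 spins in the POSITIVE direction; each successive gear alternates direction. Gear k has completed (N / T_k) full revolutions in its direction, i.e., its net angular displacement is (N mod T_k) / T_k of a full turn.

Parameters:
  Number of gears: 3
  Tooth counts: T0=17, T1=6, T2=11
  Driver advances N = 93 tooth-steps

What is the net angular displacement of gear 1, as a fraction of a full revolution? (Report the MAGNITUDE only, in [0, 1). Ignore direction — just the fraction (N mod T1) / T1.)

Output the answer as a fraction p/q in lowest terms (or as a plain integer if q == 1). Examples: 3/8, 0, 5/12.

Chain of 3 gears, tooth counts: [17, 6, 11]
  gear 0: T0=17, direction=positive, advance = 93 mod 17 = 8 teeth = 8/17 turn
  gear 1: T1=6, direction=negative, advance = 93 mod 6 = 3 teeth = 3/6 turn
  gear 2: T2=11, direction=positive, advance = 93 mod 11 = 5 teeth = 5/11 turn
Gear 1: 93 mod 6 = 3
Fraction = 3 / 6 = 1/2 (gcd(3,6)=3) = 1/2

Answer: 1/2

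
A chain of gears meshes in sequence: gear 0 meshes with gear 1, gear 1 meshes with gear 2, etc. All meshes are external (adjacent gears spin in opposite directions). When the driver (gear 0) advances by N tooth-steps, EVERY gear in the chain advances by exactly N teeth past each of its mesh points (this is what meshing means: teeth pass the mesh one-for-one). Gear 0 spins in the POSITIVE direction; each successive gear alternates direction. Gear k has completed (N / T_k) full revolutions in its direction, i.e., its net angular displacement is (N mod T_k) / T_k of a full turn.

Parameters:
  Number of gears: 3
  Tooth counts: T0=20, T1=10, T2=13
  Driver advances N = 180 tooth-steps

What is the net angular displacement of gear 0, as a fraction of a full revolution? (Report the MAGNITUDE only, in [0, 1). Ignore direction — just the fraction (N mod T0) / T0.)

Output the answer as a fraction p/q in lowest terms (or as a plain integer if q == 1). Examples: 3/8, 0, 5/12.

Answer: 0

Derivation:
Chain of 3 gears, tooth counts: [20, 10, 13]
  gear 0: T0=20, direction=positive, advance = 180 mod 20 = 0 teeth = 0/20 turn
  gear 1: T1=10, direction=negative, advance = 180 mod 10 = 0 teeth = 0/10 turn
  gear 2: T2=13, direction=positive, advance = 180 mod 13 = 11 teeth = 11/13 turn
Gear 0: 180 mod 20 = 0
Fraction = 0 / 20 = 0/1 (gcd(0,20)=20) = 0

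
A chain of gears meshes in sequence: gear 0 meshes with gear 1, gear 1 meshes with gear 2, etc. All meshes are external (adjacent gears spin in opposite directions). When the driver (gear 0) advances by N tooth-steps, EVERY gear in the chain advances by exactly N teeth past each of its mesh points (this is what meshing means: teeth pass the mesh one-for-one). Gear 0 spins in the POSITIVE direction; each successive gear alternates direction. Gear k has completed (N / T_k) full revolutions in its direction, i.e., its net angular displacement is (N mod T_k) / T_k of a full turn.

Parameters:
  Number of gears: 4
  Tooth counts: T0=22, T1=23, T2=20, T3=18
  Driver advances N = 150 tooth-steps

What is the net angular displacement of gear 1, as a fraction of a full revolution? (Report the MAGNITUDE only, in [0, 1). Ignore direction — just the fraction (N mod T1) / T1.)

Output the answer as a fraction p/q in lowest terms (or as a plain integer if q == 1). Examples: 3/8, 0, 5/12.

Answer: 12/23

Derivation:
Chain of 4 gears, tooth counts: [22, 23, 20, 18]
  gear 0: T0=22, direction=positive, advance = 150 mod 22 = 18 teeth = 18/22 turn
  gear 1: T1=23, direction=negative, advance = 150 mod 23 = 12 teeth = 12/23 turn
  gear 2: T2=20, direction=positive, advance = 150 mod 20 = 10 teeth = 10/20 turn
  gear 3: T3=18, direction=negative, advance = 150 mod 18 = 6 teeth = 6/18 turn
Gear 1: 150 mod 23 = 12
Fraction = 12 / 23 = 12/23 (gcd(12,23)=1) = 12/23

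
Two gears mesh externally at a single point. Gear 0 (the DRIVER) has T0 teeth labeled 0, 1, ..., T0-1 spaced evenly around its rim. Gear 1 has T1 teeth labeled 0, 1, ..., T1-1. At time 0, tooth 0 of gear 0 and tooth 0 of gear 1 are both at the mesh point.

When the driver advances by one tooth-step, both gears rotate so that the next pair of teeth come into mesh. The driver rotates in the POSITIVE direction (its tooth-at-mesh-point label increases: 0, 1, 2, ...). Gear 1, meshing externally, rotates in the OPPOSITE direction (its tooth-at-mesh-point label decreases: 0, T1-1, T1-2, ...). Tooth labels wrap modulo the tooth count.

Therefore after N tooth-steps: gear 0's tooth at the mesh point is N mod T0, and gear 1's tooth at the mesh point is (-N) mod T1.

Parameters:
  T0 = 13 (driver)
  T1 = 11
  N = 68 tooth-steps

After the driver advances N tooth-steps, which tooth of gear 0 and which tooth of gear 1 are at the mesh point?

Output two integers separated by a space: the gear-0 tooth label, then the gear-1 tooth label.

Gear 0 (driver, T0=13): tooth at mesh = N mod T0
  68 = 5 * 13 + 3, so 68 mod 13 = 3
  gear 0 tooth = 3
Gear 1 (driven, T1=11): tooth at mesh = (-N) mod T1
  68 = 6 * 11 + 2, so 68 mod 11 = 2
  (-68) mod 11 = (-2) mod 11 = 11 - 2 = 9
Mesh after 68 steps: gear-0 tooth 3 meets gear-1 tooth 9

Answer: 3 9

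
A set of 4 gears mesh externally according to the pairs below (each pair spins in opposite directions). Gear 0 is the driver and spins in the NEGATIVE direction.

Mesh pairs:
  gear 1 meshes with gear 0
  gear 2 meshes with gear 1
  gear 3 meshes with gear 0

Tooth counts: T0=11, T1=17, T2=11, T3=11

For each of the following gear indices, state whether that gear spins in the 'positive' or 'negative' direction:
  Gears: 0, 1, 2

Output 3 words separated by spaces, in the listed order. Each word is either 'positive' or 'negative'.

Answer: negative positive negative

Derivation:
Gear 0 (driver): negative (depth 0)
  gear 1: meshes with gear 0 -> depth 1 -> positive (opposite of gear 0)
  gear 2: meshes with gear 1 -> depth 2 -> negative (opposite of gear 1)
  gear 3: meshes with gear 0 -> depth 1 -> positive (opposite of gear 0)
Queried indices 0, 1, 2 -> negative, positive, negative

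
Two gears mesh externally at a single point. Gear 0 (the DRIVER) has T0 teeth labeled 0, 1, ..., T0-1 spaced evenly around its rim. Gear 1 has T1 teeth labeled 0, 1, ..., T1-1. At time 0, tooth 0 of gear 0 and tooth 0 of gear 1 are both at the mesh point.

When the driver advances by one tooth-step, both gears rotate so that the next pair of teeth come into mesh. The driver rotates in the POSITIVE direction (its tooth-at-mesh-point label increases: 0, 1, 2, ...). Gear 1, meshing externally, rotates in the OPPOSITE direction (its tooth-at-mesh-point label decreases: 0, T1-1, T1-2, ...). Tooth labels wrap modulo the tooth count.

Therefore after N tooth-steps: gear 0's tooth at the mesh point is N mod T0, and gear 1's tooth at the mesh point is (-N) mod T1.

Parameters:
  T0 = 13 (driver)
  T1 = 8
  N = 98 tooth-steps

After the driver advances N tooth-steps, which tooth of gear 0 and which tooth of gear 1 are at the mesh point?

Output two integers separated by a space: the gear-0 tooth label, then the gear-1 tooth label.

Answer: 7 6

Derivation:
Gear 0 (driver, T0=13): tooth at mesh = N mod T0
  98 = 7 * 13 + 7, so 98 mod 13 = 7
  gear 0 tooth = 7
Gear 1 (driven, T1=8): tooth at mesh = (-N) mod T1
  98 = 12 * 8 + 2, so 98 mod 8 = 2
  (-98) mod 8 = (-2) mod 8 = 8 - 2 = 6
Mesh after 98 steps: gear-0 tooth 7 meets gear-1 tooth 6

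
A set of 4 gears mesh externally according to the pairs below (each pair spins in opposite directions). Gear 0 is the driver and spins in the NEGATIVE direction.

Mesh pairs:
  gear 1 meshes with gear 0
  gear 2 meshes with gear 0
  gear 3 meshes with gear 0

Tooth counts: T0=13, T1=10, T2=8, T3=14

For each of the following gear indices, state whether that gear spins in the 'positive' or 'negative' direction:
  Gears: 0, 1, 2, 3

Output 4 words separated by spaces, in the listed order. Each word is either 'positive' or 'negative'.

Gear 0 (driver): negative (depth 0)
  gear 1: meshes with gear 0 -> depth 1 -> positive (opposite of gear 0)
  gear 2: meshes with gear 0 -> depth 1 -> positive (opposite of gear 0)
  gear 3: meshes with gear 0 -> depth 1 -> positive (opposite of gear 0)
Queried indices 0, 1, 2, 3 -> negative, positive, positive, positive

Answer: negative positive positive positive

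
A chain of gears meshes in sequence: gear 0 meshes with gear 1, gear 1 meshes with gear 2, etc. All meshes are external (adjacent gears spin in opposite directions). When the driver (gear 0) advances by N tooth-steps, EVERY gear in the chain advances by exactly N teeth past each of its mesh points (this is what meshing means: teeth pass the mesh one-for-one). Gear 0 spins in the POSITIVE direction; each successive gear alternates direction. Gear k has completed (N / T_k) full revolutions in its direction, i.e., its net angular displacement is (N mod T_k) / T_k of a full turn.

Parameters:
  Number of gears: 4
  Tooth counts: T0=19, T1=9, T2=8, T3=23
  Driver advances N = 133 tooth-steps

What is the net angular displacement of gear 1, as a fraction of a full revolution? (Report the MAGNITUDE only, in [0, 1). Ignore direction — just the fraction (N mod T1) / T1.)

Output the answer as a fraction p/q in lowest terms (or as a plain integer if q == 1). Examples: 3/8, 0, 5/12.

Chain of 4 gears, tooth counts: [19, 9, 8, 23]
  gear 0: T0=19, direction=positive, advance = 133 mod 19 = 0 teeth = 0/19 turn
  gear 1: T1=9, direction=negative, advance = 133 mod 9 = 7 teeth = 7/9 turn
  gear 2: T2=8, direction=positive, advance = 133 mod 8 = 5 teeth = 5/8 turn
  gear 3: T3=23, direction=negative, advance = 133 mod 23 = 18 teeth = 18/23 turn
Gear 1: 133 mod 9 = 7
Fraction = 7 / 9 = 7/9 (gcd(7,9)=1) = 7/9

Answer: 7/9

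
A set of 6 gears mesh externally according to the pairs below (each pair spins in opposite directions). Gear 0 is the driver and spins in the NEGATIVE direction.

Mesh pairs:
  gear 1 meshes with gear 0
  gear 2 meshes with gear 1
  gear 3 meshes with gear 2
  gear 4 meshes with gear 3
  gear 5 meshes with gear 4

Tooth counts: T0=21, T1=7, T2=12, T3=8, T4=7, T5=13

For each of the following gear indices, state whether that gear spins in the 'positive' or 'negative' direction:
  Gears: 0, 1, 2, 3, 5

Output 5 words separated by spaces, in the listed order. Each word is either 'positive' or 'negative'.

Answer: negative positive negative positive positive

Derivation:
Gear 0 (driver): negative (depth 0)
  gear 1: meshes with gear 0 -> depth 1 -> positive (opposite of gear 0)
  gear 2: meshes with gear 1 -> depth 2 -> negative (opposite of gear 1)
  gear 3: meshes with gear 2 -> depth 3 -> positive (opposite of gear 2)
  gear 4: meshes with gear 3 -> depth 4 -> negative (opposite of gear 3)
  gear 5: meshes with gear 4 -> depth 5 -> positive (opposite of gear 4)
Queried indices 0, 1, 2, 3, 5 -> negative, positive, negative, positive, positive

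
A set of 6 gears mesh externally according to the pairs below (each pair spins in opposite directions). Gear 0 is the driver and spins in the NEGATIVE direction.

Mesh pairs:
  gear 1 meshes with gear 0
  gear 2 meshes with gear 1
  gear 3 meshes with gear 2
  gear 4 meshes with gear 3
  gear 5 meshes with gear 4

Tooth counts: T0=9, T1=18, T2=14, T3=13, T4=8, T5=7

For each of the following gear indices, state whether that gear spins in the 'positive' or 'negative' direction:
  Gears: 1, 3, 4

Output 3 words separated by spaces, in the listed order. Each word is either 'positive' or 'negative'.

Answer: positive positive negative

Derivation:
Gear 0 (driver): negative (depth 0)
  gear 1: meshes with gear 0 -> depth 1 -> positive (opposite of gear 0)
  gear 2: meshes with gear 1 -> depth 2 -> negative (opposite of gear 1)
  gear 3: meshes with gear 2 -> depth 3 -> positive (opposite of gear 2)
  gear 4: meshes with gear 3 -> depth 4 -> negative (opposite of gear 3)
  gear 5: meshes with gear 4 -> depth 5 -> positive (opposite of gear 4)
Queried indices 1, 3, 4 -> positive, positive, negative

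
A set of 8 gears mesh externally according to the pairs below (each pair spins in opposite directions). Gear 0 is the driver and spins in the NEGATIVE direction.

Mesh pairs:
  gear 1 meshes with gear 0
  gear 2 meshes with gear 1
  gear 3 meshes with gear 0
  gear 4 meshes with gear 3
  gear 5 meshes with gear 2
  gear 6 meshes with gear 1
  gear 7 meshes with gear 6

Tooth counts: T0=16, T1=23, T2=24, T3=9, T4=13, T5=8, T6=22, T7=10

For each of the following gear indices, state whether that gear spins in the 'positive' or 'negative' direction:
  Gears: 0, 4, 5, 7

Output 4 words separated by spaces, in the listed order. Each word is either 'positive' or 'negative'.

Answer: negative negative positive positive

Derivation:
Gear 0 (driver): negative (depth 0)
  gear 1: meshes with gear 0 -> depth 1 -> positive (opposite of gear 0)
  gear 2: meshes with gear 1 -> depth 2 -> negative (opposite of gear 1)
  gear 3: meshes with gear 0 -> depth 1 -> positive (opposite of gear 0)
  gear 4: meshes with gear 3 -> depth 2 -> negative (opposite of gear 3)
  gear 5: meshes with gear 2 -> depth 3 -> positive (opposite of gear 2)
  gear 6: meshes with gear 1 -> depth 2 -> negative (opposite of gear 1)
  gear 7: meshes with gear 6 -> depth 3 -> positive (opposite of gear 6)
Queried indices 0, 4, 5, 7 -> negative, negative, positive, positive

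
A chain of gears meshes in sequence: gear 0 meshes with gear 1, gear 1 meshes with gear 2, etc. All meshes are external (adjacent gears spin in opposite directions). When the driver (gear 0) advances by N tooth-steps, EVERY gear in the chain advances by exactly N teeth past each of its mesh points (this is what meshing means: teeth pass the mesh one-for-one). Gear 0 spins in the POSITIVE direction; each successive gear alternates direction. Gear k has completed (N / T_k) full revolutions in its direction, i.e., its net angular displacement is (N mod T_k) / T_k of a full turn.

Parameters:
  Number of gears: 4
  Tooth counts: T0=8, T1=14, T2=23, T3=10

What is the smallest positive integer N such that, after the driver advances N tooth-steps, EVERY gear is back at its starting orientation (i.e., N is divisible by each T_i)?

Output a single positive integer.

Gear k returns to start when N is a multiple of T_k.
All gears at start simultaneously when N is a common multiple of [8, 14, 23, 10]; the smallest such N is lcm(8, 14, 23, 10).
Start: lcm = T0 = 8
Fold in T1=14: gcd(8, 14) = 2; lcm(8, 14) = 8 * 14 / 2 = 112 / 2 = 56
Fold in T2=23: gcd(56, 23) = 1; lcm(56, 23) = 56 * 23 / 1 = 1288 / 1 = 1288
Fold in T3=10: gcd(1288, 10) = 2; lcm(1288, 10) = 1288 * 10 / 2 = 12880 / 2 = 6440
Full cycle length = 6440

Answer: 6440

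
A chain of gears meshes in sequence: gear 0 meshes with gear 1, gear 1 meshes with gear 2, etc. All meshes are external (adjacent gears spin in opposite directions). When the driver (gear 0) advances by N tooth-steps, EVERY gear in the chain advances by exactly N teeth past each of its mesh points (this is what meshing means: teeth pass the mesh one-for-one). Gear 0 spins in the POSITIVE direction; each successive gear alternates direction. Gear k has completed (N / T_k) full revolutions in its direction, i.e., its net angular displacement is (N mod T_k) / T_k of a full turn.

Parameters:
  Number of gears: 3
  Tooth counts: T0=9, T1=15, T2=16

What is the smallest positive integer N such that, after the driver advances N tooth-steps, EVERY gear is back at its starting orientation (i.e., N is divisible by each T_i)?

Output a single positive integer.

Answer: 720

Derivation:
Gear k returns to start when N is a multiple of T_k.
All gears at start simultaneously when N is a common multiple of [9, 15, 16]; the smallest such N is lcm(9, 15, 16).
Start: lcm = T0 = 9
Fold in T1=15: gcd(9, 15) = 3; lcm(9, 15) = 9 * 15 / 3 = 135 / 3 = 45
Fold in T2=16: gcd(45, 16) = 1; lcm(45, 16) = 45 * 16 / 1 = 720 / 1 = 720
Full cycle length = 720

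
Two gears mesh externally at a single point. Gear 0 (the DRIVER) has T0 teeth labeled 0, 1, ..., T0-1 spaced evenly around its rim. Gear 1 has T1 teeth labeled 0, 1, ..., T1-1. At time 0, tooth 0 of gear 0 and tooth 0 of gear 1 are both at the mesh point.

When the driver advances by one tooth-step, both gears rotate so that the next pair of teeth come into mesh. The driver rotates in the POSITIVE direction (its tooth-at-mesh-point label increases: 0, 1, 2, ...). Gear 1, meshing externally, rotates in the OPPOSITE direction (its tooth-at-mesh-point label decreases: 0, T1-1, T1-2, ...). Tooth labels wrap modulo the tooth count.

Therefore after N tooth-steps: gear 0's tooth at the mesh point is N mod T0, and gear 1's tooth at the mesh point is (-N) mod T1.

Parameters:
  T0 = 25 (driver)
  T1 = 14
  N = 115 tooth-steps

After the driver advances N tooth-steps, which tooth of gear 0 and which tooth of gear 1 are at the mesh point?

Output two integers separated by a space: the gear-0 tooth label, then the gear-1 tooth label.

Answer: 15 11

Derivation:
Gear 0 (driver, T0=25): tooth at mesh = N mod T0
  115 = 4 * 25 + 15, so 115 mod 25 = 15
  gear 0 tooth = 15
Gear 1 (driven, T1=14): tooth at mesh = (-N) mod T1
  115 = 8 * 14 + 3, so 115 mod 14 = 3
  (-115) mod 14 = (-3) mod 14 = 14 - 3 = 11
Mesh after 115 steps: gear-0 tooth 15 meets gear-1 tooth 11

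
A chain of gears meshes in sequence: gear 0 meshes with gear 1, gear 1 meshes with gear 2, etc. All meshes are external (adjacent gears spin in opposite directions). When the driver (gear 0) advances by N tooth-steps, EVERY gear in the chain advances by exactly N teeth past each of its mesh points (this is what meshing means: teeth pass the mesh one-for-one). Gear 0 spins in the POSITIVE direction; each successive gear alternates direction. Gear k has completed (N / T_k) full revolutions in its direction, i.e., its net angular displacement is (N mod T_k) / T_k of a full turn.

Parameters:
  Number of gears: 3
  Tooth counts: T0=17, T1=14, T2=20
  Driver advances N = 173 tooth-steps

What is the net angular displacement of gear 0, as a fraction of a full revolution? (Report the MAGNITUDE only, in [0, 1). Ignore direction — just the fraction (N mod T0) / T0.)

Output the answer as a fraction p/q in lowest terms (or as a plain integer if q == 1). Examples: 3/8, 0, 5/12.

Answer: 3/17

Derivation:
Chain of 3 gears, tooth counts: [17, 14, 20]
  gear 0: T0=17, direction=positive, advance = 173 mod 17 = 3 teeth = 3/17 turn
  gear 1: T1=14, direction=negative, advance = 173 mod 14 = 5 teeth = 5/14 turn
  gear 2: T2=20, direction=positive, advance = 173 mod 20 = 13 teeth = 13/20 turn
Gear 0: 173 mod 17 = 3
Fraction = 3 / 17 = 3/17 (gcd(3,17)=1) = 3/17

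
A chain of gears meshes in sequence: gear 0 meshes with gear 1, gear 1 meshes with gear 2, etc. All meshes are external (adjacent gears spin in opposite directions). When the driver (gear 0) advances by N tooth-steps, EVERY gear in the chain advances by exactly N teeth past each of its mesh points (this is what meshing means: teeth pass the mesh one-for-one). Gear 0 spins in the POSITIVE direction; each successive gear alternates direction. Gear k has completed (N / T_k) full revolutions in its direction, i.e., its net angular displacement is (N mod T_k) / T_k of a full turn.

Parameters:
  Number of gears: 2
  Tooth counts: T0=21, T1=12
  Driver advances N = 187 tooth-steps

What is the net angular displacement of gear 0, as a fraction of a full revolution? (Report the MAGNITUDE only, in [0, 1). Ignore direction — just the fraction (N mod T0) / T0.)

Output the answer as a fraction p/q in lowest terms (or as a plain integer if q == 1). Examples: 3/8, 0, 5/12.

Chain of 2 gears, tooth counts: [21, 12]
  gear 0: T0=21, direction=positive, advance = 187 mod 21 = 19 teeth = 19/21 turn
  gear 1: T1=12, direction=negative, advance = 187 mod 12 = 7 teeth = 7/12 turn
Gear 0: 187 mod 21 = 19
Fraction = 19 / 21 = 19/21 (gcd(19,21)=1) = 19/21

Answer: 19/21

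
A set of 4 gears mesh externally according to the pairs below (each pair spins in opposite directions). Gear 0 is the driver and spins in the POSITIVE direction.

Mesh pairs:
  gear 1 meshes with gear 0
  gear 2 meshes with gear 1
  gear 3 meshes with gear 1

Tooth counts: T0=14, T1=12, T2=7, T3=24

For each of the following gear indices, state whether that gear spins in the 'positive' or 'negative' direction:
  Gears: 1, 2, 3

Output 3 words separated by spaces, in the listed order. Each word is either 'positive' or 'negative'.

Gear 0 (driver): positive (depth 0)
  gear 1: meshes with gear 0 -> depth 1 -> negative (opposite of gear 0)
  gear 2: meshes with gear 1 -> depth 2 -> positive (opposite of gear 1)
  gear 3: meshes with gear 1 -> depth 2 -> positive (opposite of gear 1)
Queried indices 1, 2, 3 -> negative, positive, positive

Answer: negative positive positive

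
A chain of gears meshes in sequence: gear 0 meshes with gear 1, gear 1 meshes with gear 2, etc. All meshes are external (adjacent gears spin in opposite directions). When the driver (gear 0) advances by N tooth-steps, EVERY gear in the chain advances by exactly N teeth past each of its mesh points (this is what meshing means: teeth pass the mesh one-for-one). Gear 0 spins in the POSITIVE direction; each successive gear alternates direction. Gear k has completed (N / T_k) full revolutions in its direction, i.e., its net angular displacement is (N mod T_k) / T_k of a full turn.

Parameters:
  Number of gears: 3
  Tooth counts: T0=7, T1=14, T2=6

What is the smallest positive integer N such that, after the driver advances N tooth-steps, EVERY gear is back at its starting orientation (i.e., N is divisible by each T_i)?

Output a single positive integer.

Gear k returns to start when N is a multiple of T_k.
All gears at start simultaneously when N is a common multiple of [7, 14, 6]; the smallest such N is lcm(7, 14, 6).
Start: lcm = T0 = 7
Fold in T1=14: gcd(7, 14) = 7; lcm(7, 14) = 7 * 14 / 7 = 98 / 7 = 14
Fold in T2=6: gcd(14, 6) = 2; lcm(14, 6) = 14 * 6 / 2 = 84 / 2 = 42
Full cycle length = 42

Answer: 42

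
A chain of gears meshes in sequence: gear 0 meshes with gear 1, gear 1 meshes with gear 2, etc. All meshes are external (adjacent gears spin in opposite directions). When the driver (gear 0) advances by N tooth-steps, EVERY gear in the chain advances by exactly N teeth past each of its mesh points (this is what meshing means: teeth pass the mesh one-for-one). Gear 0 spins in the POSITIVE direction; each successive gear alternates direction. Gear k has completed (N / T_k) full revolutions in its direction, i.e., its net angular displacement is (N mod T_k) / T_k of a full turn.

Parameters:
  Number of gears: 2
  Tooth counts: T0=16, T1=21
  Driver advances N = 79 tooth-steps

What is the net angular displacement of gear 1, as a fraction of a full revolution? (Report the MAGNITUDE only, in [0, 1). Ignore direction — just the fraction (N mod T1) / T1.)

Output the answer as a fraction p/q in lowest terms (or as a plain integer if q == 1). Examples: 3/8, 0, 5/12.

Answer: 16/21

Derivation:
Chain of 2 gears, tooth counts: [16, 21]
  gear 0: T0=16, direction=positive, advance = 79 mod 16 = 15 teeth = 15/16 turn
  gear 1: T1=21, direction=negative, advance = 79 mod 21 = 16 teeth = 16/21 turn
Gear 1: 79 mod 21 = 16
Fraction = 16 / 21 = 16/21 (gcd(16,21)=1) = 16/21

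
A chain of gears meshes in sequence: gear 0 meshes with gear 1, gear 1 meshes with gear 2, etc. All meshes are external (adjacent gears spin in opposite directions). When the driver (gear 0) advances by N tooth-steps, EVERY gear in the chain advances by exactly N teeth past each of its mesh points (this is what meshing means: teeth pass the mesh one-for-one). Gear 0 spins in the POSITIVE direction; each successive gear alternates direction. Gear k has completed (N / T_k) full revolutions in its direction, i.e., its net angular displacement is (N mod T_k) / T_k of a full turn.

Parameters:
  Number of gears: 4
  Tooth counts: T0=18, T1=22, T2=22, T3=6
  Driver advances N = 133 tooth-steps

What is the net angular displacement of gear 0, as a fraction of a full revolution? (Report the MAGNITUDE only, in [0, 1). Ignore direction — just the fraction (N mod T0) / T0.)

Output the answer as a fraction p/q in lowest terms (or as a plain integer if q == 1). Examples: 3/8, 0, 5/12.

Answer: 7/18

Derivation:
Chain of 4 gears, tooth counts: [18, 22, 22, 6]
  gear 0: T0=18, direction=positive, advance = 133 mod 18 = 7 teeth = 7/18 turn
  gear 1: T1=22, direction=negative, advance = 133 mod 22 = 1 teeth = 1/22 turn
  gear 2: T2=22, direction=positive, advance = 133 mod 22 = 1 teeth = 1/22 turn
  gear 3: T3=6, direction=negative, advance = 133 mod 6 = 1 teeth = 1/6 turn
Gear 0: 133 mod 18 = 7
Fraction = 7 / 18 = 7/18 (gcd(7,18)=1) = 7/18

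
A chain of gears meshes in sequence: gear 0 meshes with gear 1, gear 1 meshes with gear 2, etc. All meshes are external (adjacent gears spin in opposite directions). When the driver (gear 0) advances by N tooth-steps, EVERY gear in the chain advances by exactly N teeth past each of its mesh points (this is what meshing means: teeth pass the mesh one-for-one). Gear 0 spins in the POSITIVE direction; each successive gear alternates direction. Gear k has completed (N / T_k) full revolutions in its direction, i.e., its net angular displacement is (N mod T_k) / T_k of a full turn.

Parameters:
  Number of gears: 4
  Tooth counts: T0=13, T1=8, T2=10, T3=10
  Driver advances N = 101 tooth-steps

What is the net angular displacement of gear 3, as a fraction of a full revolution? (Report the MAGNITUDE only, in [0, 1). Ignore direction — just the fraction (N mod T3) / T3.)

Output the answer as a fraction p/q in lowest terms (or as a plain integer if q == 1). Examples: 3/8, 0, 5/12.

Chain of 4 gears, tooth counts: [13, 8, 10, 10]
  gear 0: T0=13, direction=positive, advance = 101 mod 13 = 10 teeth = 10/13 turn
  gear 1: T1=8, direction=negative, advance = 101 mod 8 = 5 teeth = 5/8 turn
  gear 2: T2=10, direction=positive, advance = 101 mod 10 = 1 teeth = 1/10 turn
  gear 3: T3=10, direction=negative, advance = 101 mod 10 = 1 teeth = 1/10 turn
Gear 3: 101 mod 10 = 1
Fraction = 1 / 10 = 1/10 (gcd(1,10)=1) = 1/10

Answer: 1/10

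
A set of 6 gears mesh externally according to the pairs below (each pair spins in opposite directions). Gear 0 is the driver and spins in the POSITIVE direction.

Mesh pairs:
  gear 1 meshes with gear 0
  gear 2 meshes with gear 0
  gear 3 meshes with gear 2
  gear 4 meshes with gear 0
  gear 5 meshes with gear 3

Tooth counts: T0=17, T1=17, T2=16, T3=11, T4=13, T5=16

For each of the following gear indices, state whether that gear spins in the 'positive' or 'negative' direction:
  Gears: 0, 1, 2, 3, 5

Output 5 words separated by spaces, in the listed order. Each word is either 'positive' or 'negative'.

Answer: positive negative negative positive negative

Derivation:
Gear 0 (driver): positive (depth 0)
  gear 1: meshes with gear 0 -> depth 1 -> negative (opposite of gear 0)
  gear 2: meshes with gear 0 -> depth 1 -> negative (opposite of gear 0)
  gear 3: meshes with gear 2 -> depth 2 -> positive (opposite of gear 2)
  gear 4: meshes with gear 0 -> depth 1 -> negative (opposite of gear 0)
  gear 5: meshes with gear 3 -> depth 3 -> negative (opposite of gear 3)
Queried indices 0, 1, 2, 3, 5 -> positive, negative, negative, positive, negative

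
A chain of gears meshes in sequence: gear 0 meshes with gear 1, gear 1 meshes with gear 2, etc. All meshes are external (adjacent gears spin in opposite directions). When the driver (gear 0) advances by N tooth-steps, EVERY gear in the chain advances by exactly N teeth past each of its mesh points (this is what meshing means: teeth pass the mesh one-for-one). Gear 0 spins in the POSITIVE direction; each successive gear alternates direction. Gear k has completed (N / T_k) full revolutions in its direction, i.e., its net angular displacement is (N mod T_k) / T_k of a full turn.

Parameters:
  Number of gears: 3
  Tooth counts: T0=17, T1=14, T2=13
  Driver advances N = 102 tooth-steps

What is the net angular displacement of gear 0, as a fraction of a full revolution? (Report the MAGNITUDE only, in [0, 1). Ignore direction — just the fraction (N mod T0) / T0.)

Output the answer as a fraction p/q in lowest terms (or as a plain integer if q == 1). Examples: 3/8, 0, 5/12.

Chain of 3 gears, tooth counts: [17, 14, 13]
  gear 0: T0=17, direction=positive, advance = 102 mod 17 = 0 teeth = 0/17 turn
  gear 1: T1=14, direction=negative, advance = 102 mod 14 = 4 teeth = 4/14 turn
  gear 2: T2=13, direction=positive, advance = 102 mod 13 = 11 teeth = 11/13 turn
Gear 0: 102 mod 17 = 0
Fraction = 0 / 17 = 0/1 (gcd(0,17)=17) = 0

Answer: 0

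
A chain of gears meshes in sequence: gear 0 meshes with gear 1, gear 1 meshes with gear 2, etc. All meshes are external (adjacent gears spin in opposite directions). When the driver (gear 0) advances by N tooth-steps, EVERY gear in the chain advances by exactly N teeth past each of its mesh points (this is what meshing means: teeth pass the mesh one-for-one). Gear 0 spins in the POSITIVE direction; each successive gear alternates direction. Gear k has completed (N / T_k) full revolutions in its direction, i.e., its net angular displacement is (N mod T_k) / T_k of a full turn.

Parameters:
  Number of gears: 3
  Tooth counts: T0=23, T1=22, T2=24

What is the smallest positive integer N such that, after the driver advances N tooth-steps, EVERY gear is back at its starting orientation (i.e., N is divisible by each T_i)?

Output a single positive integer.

Gear k returns to start when N is a multiple of T_k.
All gears at start simultaneously when N is a common multiple of [23, 22, 24]; the smallest such N is lcm(23, 22, 24).
Start: lcm = T0 = 23
Fold in T1=22: gcd(23, 22) = 1; lcm(23, 22) = 23 * 22 / 1 = 506 / 1 = 506
Fold in T2=24: gcd(506, 24) = 2; lcm(506, 24) = 506 * 24 / 2 = 12144 / 2 = 6072
Full cycle length = 6072

Answer: 6072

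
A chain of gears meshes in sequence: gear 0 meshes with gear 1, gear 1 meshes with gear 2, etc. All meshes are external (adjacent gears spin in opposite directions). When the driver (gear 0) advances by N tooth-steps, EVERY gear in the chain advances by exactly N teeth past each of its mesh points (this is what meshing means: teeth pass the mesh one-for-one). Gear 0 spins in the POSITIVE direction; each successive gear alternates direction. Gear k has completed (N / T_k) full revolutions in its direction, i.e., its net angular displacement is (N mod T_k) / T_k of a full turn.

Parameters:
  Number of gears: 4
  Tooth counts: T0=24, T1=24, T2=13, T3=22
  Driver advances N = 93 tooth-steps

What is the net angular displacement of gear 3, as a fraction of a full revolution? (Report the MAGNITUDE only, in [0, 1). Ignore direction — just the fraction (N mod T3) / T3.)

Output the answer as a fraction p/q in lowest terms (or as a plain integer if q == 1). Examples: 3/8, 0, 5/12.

Chain of 4 gears, tooth counts: [24, 24, 13, 22]
  gear 0: T0=24, direction=positive, advance = 93 mod 24 = 21 teeth = 21/24 turn
  gear 1: T1=24, direction=negative, advance = 93 mod 24 = 21 teeth = 21/24 turn
  gear 2: T2=13, direction=positive, advance = 93 mod 13 = 2 teeth = 2/13 turn
  gear 3: T3=22, direction=negative, advance = 93 mod 22 = 5 teeth = 5/22 turn
Gear 3: 93 mod 22 = 5
Fraction = 5 / 22 = 5/22 (gcd(5,22)=1) = 5/22

Answer: 5/22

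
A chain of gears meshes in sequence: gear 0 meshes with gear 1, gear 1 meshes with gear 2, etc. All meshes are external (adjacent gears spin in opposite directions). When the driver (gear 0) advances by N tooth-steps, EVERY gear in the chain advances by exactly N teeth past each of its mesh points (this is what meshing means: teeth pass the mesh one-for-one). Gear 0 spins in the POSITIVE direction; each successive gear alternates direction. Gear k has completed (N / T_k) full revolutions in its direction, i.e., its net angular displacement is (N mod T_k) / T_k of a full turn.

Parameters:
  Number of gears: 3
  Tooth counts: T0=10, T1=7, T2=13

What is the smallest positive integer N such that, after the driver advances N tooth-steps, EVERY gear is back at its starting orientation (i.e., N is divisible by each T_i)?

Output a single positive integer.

Gear k returns to start when N is a multiple of T_k.
All gears at start simultaneously when N is a common multiple of [10, 7, 13]; the smallest such N is lcm(10, 7, 13).
Start: lcm = T0 = 10
Fold in T1=7: gcd(10, 7) = 1; lcm(10, 7) = 10 * 7 / 1 = 70 / 1 = 70
Fold in T2=13: gcd(70, 13) = 1; lcm(70, 13) = 70 * 13 / 1 = 910 / 1 = 910
Full cycle length = 910

Answer: 910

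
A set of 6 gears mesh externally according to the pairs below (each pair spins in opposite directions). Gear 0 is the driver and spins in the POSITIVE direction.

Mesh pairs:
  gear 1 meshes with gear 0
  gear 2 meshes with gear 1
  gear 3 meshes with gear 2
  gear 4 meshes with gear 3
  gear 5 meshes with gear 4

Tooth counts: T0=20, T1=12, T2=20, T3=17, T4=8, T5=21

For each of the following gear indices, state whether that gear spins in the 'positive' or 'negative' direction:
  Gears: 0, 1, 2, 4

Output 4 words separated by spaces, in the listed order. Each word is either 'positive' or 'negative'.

Gear 0 (driver): positive (depth 0)
  gear 1: meshes with gear 0 -> depth 1 -> negative (opposite of gear 0)
  gear 2: meshes with gear 1 -> depth 2 -> positive (opposite of gear 1)
  gear 3: meshes with gear 2 -> depth 3 -> negative (opposite of gear 2)
  gear 4: meshes with gear 3 -> depth 4 -> positive (opposite of gear 3)
  gear 5: meshes with gear 4 -> depth 5 -> negative (opposite of gear 4)
Queried indices 0, 1, 2, 4 -> positive, negative, positive, positive

Answer: positive negative positive positive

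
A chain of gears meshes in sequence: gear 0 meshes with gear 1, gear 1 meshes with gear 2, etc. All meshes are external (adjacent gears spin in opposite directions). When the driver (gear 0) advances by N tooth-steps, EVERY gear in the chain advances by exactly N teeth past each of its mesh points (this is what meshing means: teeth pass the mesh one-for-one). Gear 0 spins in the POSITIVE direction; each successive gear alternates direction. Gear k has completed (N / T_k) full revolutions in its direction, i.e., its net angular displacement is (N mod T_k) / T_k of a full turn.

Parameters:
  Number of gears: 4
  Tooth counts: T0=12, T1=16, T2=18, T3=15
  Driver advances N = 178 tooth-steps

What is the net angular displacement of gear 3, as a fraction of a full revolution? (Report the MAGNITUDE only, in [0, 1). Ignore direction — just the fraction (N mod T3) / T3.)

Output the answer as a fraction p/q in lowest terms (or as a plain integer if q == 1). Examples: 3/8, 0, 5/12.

Chain of 4 gears, tooth counts: [12, 16, 18, 15]
  gear 0: T0=12, direction=positive, advance = 178 mod 12 = 10 teeth = 10/12 turn
  gear 1: T1=16, direction=negative, advance = 178 mod 16 = 2 teeth = 2/16 turn
  gear 2: T2=18, direction=positive, advance = 178 mod 18 = 16 teeth = 16/18 turn
  gear 3: T3=15, direction=negative, advance = 178 mod 15 = 13 teeth = 13/15 turn
Gear 3: 178 mod 15 = 13
Fraction = 13 / 15 = 13/15 (gcd(13,15)=1) = 13/15

Answer: 13/15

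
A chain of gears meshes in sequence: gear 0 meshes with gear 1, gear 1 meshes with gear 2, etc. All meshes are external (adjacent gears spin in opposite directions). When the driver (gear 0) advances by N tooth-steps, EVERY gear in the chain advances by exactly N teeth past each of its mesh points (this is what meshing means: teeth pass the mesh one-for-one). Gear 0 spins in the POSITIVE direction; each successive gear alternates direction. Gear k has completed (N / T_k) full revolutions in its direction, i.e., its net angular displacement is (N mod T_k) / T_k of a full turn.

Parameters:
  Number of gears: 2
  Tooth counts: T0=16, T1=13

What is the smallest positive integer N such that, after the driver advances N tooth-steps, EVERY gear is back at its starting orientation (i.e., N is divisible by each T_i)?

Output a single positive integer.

Answer: 208

Derivation:
Gear k returns to start when N is a multiple of T_k.
All gears at start simultaneously when N is a common multiple of [16, 13]; the smallest such N is lcm(16, 13).
Start: lcm = T0 = 16
Fold in T1=13: gcd(16, 13) = 1; lcm(16, 13) = 16 * 13 / 1 = 208 / 1 = 208
Full cycle length = 208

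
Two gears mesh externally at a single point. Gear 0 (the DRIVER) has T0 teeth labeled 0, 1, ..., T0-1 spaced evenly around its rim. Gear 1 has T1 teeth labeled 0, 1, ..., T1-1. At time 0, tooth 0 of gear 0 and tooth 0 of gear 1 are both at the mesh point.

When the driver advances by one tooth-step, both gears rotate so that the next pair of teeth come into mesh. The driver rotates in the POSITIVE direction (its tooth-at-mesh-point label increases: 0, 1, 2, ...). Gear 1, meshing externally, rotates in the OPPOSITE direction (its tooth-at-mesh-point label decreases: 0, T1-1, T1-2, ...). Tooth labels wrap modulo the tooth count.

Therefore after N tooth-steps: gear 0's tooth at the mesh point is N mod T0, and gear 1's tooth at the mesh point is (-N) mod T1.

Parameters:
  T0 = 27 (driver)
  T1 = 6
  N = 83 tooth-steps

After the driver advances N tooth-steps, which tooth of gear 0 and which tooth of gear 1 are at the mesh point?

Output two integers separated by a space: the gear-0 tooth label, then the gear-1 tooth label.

Gear 0 (driver, T0=27): tooth at mesh = N mod T0
  83 = 3 * 27 + 2, so 83 mod 27 = 2
  gear 0 tooth = 2
Gear 1 (driven, T1=6): tooth at mesh = (-N) mod T1
  83 = 13 * 6 + 5, so 83 mod 6 = 5
  (-83) mod 6 = (-5) mod 6 = 6 - 5 = 1
Mesh after 83 steps: gear-0 tooth 2 meets gear-1 tooth 1

Answer: 2 1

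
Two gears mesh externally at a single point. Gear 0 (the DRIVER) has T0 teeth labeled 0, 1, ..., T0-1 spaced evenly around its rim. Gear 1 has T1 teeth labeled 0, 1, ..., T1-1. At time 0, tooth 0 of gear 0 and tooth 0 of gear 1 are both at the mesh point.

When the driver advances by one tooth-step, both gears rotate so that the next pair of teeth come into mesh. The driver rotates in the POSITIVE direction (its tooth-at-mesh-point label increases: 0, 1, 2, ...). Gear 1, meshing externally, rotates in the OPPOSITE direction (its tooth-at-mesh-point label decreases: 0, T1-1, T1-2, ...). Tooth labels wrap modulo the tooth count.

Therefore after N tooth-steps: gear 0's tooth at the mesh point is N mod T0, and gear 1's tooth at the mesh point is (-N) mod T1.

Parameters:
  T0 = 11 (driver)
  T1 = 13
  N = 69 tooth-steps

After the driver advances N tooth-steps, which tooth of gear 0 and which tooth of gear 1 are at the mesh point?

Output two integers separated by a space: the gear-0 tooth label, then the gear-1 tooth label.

Gear 0 (driver, T0=11): tooth at mesh = N mod T0
  69 = 6 * 11 + 3, so 69 mod 11 = 3
  gear 0 tooth = 3
Gear 1 (driven, T1=13): tooth at mesh = (-N) mod T1
  69 = 5 * 13 + 4, so 69 mod 13 = 4
  (-69) mod 13 = (-4) mod 13 = 13 - 4 = 9
Mesh after 69 steps: gear-0 tooth 3 meets gear-1 tooth 9

Answer: 3 9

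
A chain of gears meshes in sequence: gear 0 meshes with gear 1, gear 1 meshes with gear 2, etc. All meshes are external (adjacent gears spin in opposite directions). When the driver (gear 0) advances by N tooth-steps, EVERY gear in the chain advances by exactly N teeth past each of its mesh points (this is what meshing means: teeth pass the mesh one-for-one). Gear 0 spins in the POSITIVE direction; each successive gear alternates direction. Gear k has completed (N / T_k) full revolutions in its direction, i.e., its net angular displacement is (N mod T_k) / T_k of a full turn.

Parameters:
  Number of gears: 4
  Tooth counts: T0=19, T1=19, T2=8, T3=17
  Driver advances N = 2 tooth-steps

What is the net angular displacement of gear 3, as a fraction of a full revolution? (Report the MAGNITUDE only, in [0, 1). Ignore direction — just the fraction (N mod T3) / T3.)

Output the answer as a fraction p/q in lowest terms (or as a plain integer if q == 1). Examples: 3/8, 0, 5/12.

Chain of 4 gears, tooth counts: [19, 19, 8, 17]
  gear 0: T0=19, direction=positive, advance = 2 mod 19 = 2 teeth = 2/19 turn
  gear 1: T1=19, direction=negative, advance = 2 mod 19 = 2 teeth = 2/19 turn
  gear 2: T2=8, direction=positive, advance = 2 mod 8 = 2 teeth = 2/8 turn
  gear 3: T3=17, direction=negative, advance = 2 mod 17 = 2 teeth = 2/17 turn
Gear 3: 2 mod 17 = 2
Fraction = 2 / 17 = 2/17 (gcd(2,17)=1) = 2/17

Answer: 2/17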